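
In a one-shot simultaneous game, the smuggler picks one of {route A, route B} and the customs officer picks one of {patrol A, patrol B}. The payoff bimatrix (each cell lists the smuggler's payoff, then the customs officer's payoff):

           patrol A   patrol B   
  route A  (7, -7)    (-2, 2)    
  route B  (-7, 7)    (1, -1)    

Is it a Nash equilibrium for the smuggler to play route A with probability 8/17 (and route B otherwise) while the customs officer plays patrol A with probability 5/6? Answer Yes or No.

Given the customs officer's mix q = 5/6, the smuggler's payoff from route A is 11/2 but from route B is -17/3. The smuggler strictly prefers route A, so the smuggler would not mix.
So the proposed profile is not a Nash equilibrium.

No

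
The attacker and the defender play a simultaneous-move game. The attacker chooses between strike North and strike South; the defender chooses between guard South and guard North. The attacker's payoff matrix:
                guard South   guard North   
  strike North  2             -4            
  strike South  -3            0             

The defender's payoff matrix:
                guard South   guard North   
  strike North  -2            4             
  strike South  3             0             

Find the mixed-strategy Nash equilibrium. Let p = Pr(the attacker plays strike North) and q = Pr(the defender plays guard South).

p = 1/3, q = 4/9

For the defender to be willing to mix, the defender must be indifferent between guard South and guard North, which pins down the attacker's mix.
  the defender's payoff to guard South: p·(-2) + (1−p)·3 = -5p + 3
  the defender's payoff to guard North: p·4 + (1−p)·0 = 4p
  -5p + 3 = 4p  ⇒  -9p = -3  ⇒  p = 1/3.
The attacker's indifference between strike North and strike South determines the defender's mixing probability q:
  the attacker's expected payoff from strike North: q·2 + (1−q)·(-4) = 6q - 4
  the attacker's expected payoff from strike South: q·(-3) + (1−q)·0 = -3q
  6q - 4 = -3q  ⇒  9q = 4  ⇒  q = 4/9.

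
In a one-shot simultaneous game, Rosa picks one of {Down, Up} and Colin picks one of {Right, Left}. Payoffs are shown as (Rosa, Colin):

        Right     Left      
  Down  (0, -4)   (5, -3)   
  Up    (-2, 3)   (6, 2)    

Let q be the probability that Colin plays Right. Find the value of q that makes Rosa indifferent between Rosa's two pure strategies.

Set Rosa's expected payoff from Down equal to that from Up:
  Rosa's payoff to Down: q·0 + (1−q)·5 = -5q + 5
  Rosa's payoff to Up: q·(-2) + (1−q)·6 = -8q + 6
  -5q + 5 = -8q + 6  ⇒  3q = 1  ⇒  q = 1/3.

q = 1/3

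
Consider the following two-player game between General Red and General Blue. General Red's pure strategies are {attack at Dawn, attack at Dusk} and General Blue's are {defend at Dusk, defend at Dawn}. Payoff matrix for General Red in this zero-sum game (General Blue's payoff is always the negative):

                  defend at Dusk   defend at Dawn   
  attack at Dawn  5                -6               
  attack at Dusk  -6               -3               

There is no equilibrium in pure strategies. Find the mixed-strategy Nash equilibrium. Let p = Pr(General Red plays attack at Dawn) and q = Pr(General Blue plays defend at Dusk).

Set General Blue's expected payoff from defend at Dusk equal to that from defend at Dawn:
  General Blue's payoff from defend at Dusk: p·(-5) + (1−p)·6 = -11p + 6
  General Blue's payoff from defend at Dawn: p·6 + (1−p)·3 = 3p + 3
  -11p + 6 = 3p + 3  ⇒  -14p = -3  ⇒  p = 3/14.
For General Red to be willing to mix, General Red must be indifferent between attack at Dawn and attack at Dusk, which pins down General Blue's mix.
  General Red's payoff from attack at Dawn: q·5 + (1−q)·(-6) = 11q - 6
  General Red's payoff from attack at Dusk: q·(-6) + (1−q)·(-3) = -3q - 3
  11q - 6 = -3q - 3  ⇒  14q = 3  ⇒  q = 3/14.

p = 3/14, q = 3/14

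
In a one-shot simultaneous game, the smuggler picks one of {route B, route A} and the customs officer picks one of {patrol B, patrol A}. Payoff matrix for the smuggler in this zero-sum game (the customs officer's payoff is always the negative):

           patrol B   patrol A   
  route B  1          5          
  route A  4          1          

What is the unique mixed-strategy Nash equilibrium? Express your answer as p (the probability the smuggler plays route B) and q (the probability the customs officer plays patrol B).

p = 3/7, q = 4/7

Set the customs officer's expected payoff from patrol B equal to that from patrol A:
  the customs officer's expected payoff from patrol B: p·(-1) + (1−p)·(-4) = 3p - 4
  the customs officer's expected payoff from patrol A: p·(-5) + (1−p)·(-1) = -4p - 1
  3p - 4 = -4p - 1  ⇒  7p = 3  ⇒  p = 3/7.
The smuggler's indifference between route B and route A determines the customs officer's mixing probability q:
  the smuggler's payoff to route B: q·1 + (1−q)·5 = -4q + 5
  the smuggler's payoff to route A: q·4 + (1−q)·1 = 3q + 1
  -4q + 5 = 3q + 1  ⇒  -7q = -4  ⇒  q = 4/7.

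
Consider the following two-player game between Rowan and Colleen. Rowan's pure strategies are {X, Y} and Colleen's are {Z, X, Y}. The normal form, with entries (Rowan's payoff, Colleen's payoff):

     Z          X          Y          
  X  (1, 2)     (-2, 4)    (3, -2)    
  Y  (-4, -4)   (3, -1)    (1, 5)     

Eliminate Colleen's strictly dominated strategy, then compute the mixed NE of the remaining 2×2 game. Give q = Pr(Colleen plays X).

q = 2/7

Colleen's strategy Z is strictly dominated by X: 4 > 2 and -1 > -4. Eliminate Z.
For Rowan to be willing to mix, Rowan must be indifferent between X and Y, which pins down Colleen's mix.
  Rowan's payoff from X: q·(-2) + (1−q)·3 = -5q + 3
  Rowan's payoff from Y: q·3 + (1−q)·1 = 2q + 1
  -5q + 3 = 2q + 1  ⇒  -7q = -2  ⇒  q = 2/7.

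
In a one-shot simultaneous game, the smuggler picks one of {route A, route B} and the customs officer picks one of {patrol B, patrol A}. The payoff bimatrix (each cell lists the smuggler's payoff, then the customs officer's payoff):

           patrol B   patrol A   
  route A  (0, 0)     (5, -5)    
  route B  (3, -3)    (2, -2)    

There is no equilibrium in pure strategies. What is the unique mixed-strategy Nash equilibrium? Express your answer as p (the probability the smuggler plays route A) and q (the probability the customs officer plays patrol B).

In a mixed equilibrium the customs officer is indifferent between patrol B and patrol A; this condition fixes p.
  the customs officer's payoff from patrol B: p·0 + (1−p)·(-3) = 3p - 3
  the customs officer's payoff from patrol A: p·(-5) + (1−p)·(-2) = -3p - 2
  3p - 3 = -3p - 2  ⇒  6p = 1  ⇒  p = 1/6.
In a mixed equilibrium the smuggler is indifferent between route A and route B; this condition fixes q.
  the smuggler's payoff from route A: q·0 + (1−q)·5 = -5q + 5
  the smuggler's payoff from route B: q·3 + (1−q)·2 = q + 2
  -5q + 5 = q + 2  ⇒  -6q = -3  ⇒  q = 1/2.

p = 1/6, q = 1/2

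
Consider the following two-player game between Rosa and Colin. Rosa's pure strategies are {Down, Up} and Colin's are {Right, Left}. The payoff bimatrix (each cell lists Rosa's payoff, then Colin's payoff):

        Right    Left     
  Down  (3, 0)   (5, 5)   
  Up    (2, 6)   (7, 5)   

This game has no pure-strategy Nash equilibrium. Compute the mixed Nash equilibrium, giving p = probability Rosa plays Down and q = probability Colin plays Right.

Set Colin's expected payoff from Right equal to that from Left:
  Colin's payoff from Right: p·0 + (1−p)·6 = -6p + 6
  Colin's payoff from Left: p·5 + (1−p)·5 = 5
  -6p + 6 = 5  ⇒  -6p = -1  ⇒  p = 1/6.
Colin's mix must leave Rosa indifferent between Down and Up.
  Rosa's payoff to Down: q·3 + (1−q)·5 = -2q + 5
  Rosa's payoff to Up: q·2 + (1−q)·7 = -5q + 7
  -2q + 5 = -5q + 7  ⇒  3q = 2  ⇒  q = 2/3.

p = 1/6, q = 2/3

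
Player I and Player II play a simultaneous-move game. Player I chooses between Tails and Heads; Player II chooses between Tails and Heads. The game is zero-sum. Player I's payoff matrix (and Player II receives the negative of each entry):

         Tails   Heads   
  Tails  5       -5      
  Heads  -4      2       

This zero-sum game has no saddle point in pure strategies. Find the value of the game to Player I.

For Player I to be willing to mix, Player I must be indifferent between Tails and Heads, which pins down Player II's mix.
  Player I's payoff to Tails: q·5 + (1−q)·(-5) = 10q - 5
  Player I's payoff to Heads: q·(-4) + (1−q)·2 = -6q + 2
  10q - 5 = -6q + 2  ⇒  16q = 7  ⇒  q = 7/16.
The value is Player I's expected payoff against this mix (using Tails): (7/16)·5 + (9/16)·(-5) = -5/8.

v = -5/8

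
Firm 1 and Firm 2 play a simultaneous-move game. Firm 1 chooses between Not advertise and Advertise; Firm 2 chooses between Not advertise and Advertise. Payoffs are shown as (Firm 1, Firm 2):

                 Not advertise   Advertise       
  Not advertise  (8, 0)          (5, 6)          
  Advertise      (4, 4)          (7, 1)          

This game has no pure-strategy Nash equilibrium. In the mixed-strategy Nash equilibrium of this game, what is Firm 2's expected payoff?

8/3

For Firm 2 to be willing to mix, Firm 2 must be indifferent between Not advertise and Advertise, which pins down Firm 1's mix.
  Firm 2's payoff to Not advertise: p·0 + (1−p)·4 = -4p + 4
  Firm 2's payoff to Advertise: p·6 + (1−p)·1 = 5p + 1
  -4p + 4 = 5p + 1  ⇒  -9p = -3  ⇒  p = 1/3.
At equilibrium Firm 2 is indifferent across columns, so Firm 2's payoff equals the payoff from Not advertise: (1/3)·0 + (2/3)·4 = 8/3.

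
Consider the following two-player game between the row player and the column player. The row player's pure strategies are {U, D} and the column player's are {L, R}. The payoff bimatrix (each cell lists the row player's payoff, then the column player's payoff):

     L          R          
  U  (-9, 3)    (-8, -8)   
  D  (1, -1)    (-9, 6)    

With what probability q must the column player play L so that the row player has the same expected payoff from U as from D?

q = 1/11

The row player's indifference between U and D determines the column player's mixing probability q:
  the row player's payoff to U: q·(-9) + (1−q)·(-8) = -q - 8
  the row player's payoff to D: q·1 + (1−q)·(-9) = 10q - 9
  -q - 8 = 10q - 9  ⇒  -11q = -1  ⇒  q = 1/11.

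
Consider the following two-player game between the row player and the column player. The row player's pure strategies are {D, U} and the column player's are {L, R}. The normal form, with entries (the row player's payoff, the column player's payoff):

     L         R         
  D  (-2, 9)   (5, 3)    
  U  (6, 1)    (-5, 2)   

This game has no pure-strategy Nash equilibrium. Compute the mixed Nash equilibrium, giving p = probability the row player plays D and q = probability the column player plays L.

p = 1/7, q = 5/9

In a mixed equilibrium the column player is indifferent between L and R; this condition fixes p.
  the column player's payoff to L: p·9 + (1−p)·1 = 8p + 1
  the column player's payoff to R: p·3 + (1−p)·2 = p + 2
  8p + 1 = p + 2  ⇒  7p = 1  ⇒  p = 1/7.
Set the row player's expected payoff from D equal to that from U:
  the row player's payoff to D: q·(-2) + (1−q)·5 = -7q + 5
  the row player's payoff to U: q·6 + (1−q)·(-5) = 11q - 5
  -7q + 5 = 11q - 5  ⇒  -18q = -10  ⇒  q = 5/9.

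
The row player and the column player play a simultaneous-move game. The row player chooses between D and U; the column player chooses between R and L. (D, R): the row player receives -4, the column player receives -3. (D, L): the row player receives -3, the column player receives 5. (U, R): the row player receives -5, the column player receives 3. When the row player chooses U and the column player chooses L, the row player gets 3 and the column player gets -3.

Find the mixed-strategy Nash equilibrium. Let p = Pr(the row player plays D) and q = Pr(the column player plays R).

p = 3/7, q = 6/7

Set the column player's expected payoff from R equal to that from L:
  the column player's payoff from R: p·(-3) + (1−p)·3 = -6p + 3
  the column player's payoff from L: p·5 + (1−p)·(-3) = 8p - 3
  -6p + 3 = 8p - 3  ⇒  -14p = -6  ⇒  p = 3/7.
The column player's mix must leave the row player indifferent between D and U.
  the row player's expected payoff from D: q·(-4) + (1−q)·(-3) = -q - 3
  the row player's expected payoff from U: q·(-5) + (1−q)·3 = -8q + 3
  -q - 3 = -8q + 3  ⇒  7q = 6  ⇒  q = 6/7.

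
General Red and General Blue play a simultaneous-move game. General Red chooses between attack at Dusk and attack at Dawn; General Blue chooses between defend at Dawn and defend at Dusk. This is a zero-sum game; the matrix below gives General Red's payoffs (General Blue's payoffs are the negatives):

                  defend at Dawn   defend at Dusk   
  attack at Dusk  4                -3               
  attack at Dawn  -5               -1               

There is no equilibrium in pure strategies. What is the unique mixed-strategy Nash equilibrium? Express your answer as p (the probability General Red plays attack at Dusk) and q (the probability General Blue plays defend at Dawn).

p = 4/11, q = 2/11

For General Blue to be willing to mix, General Blue must be indifferent between defend at Dawn and defend at Dusk, which pins down General Red's mix.
  General Blue's payoff to defend at Dawn: p·(-4) + (1−p)·5 = -9p + 5
  General Blue's payoff to defend at Dusk: p·3 + (1−p)·1 = 2p + 1
  -9p + 5 = 2p + 1  ⇒  -11p = -4  ⇒  p = 4/11.
General Red's indifference between attack at Dusk and attack at Dawn determines General Blue's mixing probability q:
  General Red's payoff to attack at Dusk: q·4 + (1−q)·(-3) = 7q - 3
  General Red's payoff to attack at Dawn: q·(-5) + (1−q)·(-1) = -4q - 1
  7q - 3 = -4q - 1  ⇒  11q = 2  ⇒  q = 2/11.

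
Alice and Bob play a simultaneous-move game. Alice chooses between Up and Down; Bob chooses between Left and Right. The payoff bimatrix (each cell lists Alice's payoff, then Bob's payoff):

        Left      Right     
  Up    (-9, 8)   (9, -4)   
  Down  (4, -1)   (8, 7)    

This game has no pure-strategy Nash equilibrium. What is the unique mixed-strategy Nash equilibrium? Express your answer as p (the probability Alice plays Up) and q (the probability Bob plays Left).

For Bob to be willing to mix, Bob must be indifferent between Left and Right, which pins down Alice's mix.
  Bob's expected payoff from Left: p·8 + (1−p)·(-1) = 9p - 1
  Bob's expected payoff from Right: p·(-4) + (1−p)·7 = -11p + 7
  9p - 1 = -11p + 7  ⇒  20p = 8  ⇒  p = 2/5.
Set Alice's expected payoff from Up equal to that from Down:
  Alice's payoff from Up: q·(-9) + (1−q)·9 = -18q + 9
  Alice's payoff from Down: q·4 + (1−q)·8 = -4q + 8
  -18q + 9 = -4q + 8  ⇒  -14q = -1  ⇒  q = 1/14.

p = 2/5, q = 1/14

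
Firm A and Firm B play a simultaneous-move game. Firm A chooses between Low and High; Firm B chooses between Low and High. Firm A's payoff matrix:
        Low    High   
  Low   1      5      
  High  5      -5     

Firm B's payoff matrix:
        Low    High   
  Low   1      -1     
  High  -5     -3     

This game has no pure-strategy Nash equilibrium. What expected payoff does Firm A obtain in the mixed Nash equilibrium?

15/7

Firm A's indifference between Low and High determines Firm B's mixing probability q:
  Firm A's expected payoff from Low: q·1 + (1−q)·5 = -4q + 5
  Firm A's expected payoff from High: q·5 + (1−q)·(-5) = 10q - 5
  -4q + 5 = 10q - 5  ⇒  -14q = -10  ⇒  q = 5/7.
At equilibrium Firm A is indifferent across rows, so Firm A's payoff equals the payoff from Low: (5/7)·1 + (2/7)·5 = 15/7.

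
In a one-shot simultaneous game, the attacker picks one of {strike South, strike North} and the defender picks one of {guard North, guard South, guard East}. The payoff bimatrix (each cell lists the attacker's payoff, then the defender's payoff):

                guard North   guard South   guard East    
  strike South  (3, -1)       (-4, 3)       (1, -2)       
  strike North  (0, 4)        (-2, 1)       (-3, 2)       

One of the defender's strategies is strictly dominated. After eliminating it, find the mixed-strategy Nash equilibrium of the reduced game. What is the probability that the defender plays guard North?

q = 2/5

The defender's strategy guard East is strictly dominated by guard North: -1 > -2 and 4 > 2. Eliminate guard East.
The defender's mix must leave the attacker indifferent between strike South and strike North.
  the attacker's payoff from strike South: q·3 + (1−q)·(-4) = 7q - 4
  the attacker's payoff from strike North: q·0 + (1−q)·(-2) = 2q - 2
  7q - 4 = 2q - 2  ⇒  5q = 2  ⇒  q = 2/5.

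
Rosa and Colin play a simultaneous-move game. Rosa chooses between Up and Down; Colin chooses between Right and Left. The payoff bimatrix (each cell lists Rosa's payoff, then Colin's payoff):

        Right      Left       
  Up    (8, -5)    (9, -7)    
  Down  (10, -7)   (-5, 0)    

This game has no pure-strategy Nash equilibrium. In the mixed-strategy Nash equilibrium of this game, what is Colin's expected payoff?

-49/9

Set Colin's expected payoff from Right equal to that from Left:
  Colin's expected payoff from Right: p·(-5) + (1−p)·(-7) = 2p - 7
  Colin's expected payoff from Left: p·(-7) + (1−p)·0 = -7p
  2p - 7 = -7p  ⇒  9p = 7  ⇒  p = 7/9.
At equilibrium Colin is indifferent across columns, so Colin's payoff equals the payoff from Right: (7/9)·(-5) + (2/9)·(-7) = -49/9.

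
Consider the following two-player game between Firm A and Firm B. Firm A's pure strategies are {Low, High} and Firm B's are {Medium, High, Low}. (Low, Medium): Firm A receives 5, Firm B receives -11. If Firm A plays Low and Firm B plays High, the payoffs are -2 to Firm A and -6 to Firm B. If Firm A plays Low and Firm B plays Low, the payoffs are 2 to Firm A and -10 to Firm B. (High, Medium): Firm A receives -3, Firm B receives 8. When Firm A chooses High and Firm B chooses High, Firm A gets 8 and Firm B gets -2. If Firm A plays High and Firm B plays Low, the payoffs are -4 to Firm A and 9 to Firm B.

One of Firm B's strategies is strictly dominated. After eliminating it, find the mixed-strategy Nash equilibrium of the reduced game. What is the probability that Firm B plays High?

Firm B's strategy Medium is strictly dominated by Low: -10 > -11 and 9 > 8. Eliminate Medium.
Set Firm A's expected payoff from Low equal to that from High:
  Firm A's payoff to Low: q·(-2) + (1−q)·2 = -4q + 2
  Firm A's payoff to High: q·8 + (1−q)·(-4) = 12q - 4
  -4q + 2 = 12q - 4  ⇒  -16q = -6  ⇒  q = 3/8.

q = 3/8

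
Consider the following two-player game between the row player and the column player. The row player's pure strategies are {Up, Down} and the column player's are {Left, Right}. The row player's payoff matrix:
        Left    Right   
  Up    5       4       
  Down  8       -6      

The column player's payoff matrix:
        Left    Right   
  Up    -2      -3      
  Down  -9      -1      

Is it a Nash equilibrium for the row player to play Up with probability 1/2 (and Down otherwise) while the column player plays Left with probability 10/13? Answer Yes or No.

No

Given the row player's mix p = 1/2, the column player's payoff from Left is -11/2 but from Right is -2. The column player strictly prefers Right, so the column player would not mix.
So the proposed profile is not a Nash equilibrium.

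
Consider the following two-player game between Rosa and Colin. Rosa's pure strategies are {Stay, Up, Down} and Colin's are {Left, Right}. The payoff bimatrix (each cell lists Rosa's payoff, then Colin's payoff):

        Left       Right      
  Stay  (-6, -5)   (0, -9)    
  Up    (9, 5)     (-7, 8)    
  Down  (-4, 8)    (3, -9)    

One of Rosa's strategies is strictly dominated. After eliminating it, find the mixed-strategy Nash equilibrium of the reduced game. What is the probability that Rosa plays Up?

Rosa's strategy Stay is strictly dominated by Down: -4 > -6 and 3 > 0. Eliminate Stay.
Set Colin's expected payoff from Left equal to that from Right:
  Colin's payoff from Left: p·5 + (1−p)·8 = -3p + 8
  Colin's payoff from Right: p·8 + (1−p)·(-9) = 17p - 9
  -3p + 8 = 17p - 9  ⇒  -20p = -17  ⇒  p = 17/20.

p = 17/20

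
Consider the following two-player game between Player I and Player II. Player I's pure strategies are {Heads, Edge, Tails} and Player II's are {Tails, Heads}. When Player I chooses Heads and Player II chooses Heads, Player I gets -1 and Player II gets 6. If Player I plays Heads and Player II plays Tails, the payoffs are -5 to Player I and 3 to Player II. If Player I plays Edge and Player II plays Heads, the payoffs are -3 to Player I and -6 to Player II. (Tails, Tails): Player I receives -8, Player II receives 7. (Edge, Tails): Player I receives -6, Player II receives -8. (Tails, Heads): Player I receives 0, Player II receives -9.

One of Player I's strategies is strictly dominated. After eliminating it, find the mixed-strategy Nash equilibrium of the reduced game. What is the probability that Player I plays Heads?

p = 16/19

Player I's strategy Edge is strictly dominated by Heads: -5 > -6 and -1 > -3. Eliminate Edge.
Set Player II's expected payoff from Tails equal to that from Heads:
  Player II's expected payoff from Tails: p·3 + (1−p)·7 = -4p + 7
  Player II's expected payoff from Heads: p·6 + (1−p)·(-9) = 15p - 9
  -4p + 7 = 15p - 9  ⇒  -19p = -16  ⇒  p = 16/19.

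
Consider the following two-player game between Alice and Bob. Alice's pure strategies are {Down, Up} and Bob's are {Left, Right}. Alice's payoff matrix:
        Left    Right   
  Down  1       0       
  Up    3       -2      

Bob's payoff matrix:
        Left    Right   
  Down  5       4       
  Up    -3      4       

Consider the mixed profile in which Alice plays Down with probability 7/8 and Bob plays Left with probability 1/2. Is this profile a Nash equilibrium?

Check Bob's indifference given Alice's mix p = 7/8:
  payoff from Left = 4; payoff from Right = 4 — equal.
Check Alice's indifference given Bob's mix q = 1/2:
  payoff from Down = 1/2; payoff from Up = 1/2 — equal.
Both players are indifferent, so neither can profitably deviate.

Yes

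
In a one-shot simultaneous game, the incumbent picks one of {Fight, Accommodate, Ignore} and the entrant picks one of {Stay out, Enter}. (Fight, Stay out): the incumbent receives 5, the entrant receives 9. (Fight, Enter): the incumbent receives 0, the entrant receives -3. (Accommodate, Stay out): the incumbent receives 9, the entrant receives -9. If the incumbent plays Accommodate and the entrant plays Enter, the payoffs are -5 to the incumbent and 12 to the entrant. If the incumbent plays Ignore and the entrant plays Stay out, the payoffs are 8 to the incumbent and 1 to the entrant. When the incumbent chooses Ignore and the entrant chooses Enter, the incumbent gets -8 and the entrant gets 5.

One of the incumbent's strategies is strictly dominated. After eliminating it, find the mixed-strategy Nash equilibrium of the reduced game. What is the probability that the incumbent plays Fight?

p = 7/11

The incumbent's strategy Ignore is strictly dominated by Accommodate: 9 > 8 and -5 > -8. Eliminate Ignore.
In a mixed equilibrium the entrant is indifferent between Stay out and Enter; this condition fixes p.
  the entrant's expected payoff from Stay out: p·9 + (1−p)·(-9) = 18p - 9
  the entrant's expected payoff from Enter: p·(-3) + (1−p)·12 = -15p + 12
  18p - 9 = -15p + 12  ⇒  33p = 21  ⇒  p = 7/11.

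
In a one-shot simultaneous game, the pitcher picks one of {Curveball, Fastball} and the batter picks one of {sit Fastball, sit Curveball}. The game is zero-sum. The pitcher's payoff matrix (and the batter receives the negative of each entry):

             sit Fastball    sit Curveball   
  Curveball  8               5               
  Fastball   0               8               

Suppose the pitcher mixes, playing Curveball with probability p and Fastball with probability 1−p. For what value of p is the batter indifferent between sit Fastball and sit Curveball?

In a mixed equilibrium the batter is indifferent between sit Fastball and sit Curveball; this condition fixes p.
  the batter's expected payoff from sit Fastball: p·(-8) + (1−p)·0 = -8p
  the batter's expected payoff from sit Curveball: p·(-5) + (1−p)·(-8) = 3p - 8
  -8p = 3p - 8  ⇒  -11p = -8  ⇒  p = 8/11.

p = 8/11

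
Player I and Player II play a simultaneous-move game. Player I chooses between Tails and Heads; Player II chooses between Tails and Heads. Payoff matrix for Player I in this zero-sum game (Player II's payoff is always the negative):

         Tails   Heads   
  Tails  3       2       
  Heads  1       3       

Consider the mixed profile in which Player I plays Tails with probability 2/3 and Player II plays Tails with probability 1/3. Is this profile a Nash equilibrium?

Check Player II's indifference given Player I's mix p = 2/3:
  payoff from Tails = -7/3; payoff from Heads = -7/3 — equal.
Check Player I's indifference given Player II's mix q = 1/3:
  payoff from Tails = 7/3; payoff from Heads = 7/3 — equal.
Both players are indifferent, so neither can profitably deviate.

Yes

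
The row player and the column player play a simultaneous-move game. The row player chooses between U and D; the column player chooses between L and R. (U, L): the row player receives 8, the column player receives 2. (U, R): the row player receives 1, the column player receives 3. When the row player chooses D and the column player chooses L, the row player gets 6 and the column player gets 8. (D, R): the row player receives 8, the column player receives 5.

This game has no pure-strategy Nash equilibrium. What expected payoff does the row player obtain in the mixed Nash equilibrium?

58/9

In a mixed equilibrium the row player is indifferent between U and D; this condition fixes q.
  the row player's payoff to U: q·8 + (1−q)·1 = 7q + 1
  the row player's payoff to D: q·6 + (1−q)·8 = -2q + 8
  7q + 1 = -2q + 8  ⇒  9q = 7  ⇒  q = 7/9.
At equilibrium the row player is indifferent across rows, so the row player's payoff equals the payoff from U: (7/9)·8 + (2/9)·1 = 58/9.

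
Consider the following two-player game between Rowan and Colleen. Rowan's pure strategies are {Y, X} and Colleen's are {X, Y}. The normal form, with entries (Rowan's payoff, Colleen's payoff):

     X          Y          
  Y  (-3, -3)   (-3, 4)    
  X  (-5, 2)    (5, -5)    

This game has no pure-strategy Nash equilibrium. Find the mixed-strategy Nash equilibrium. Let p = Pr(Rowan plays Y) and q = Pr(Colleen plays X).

Rowan's mix must leave Colleen indifferent between X and Y.
  Colleen's expected payoff from X: p·(-3) + (1−p)·2 = -5p + 2
  Colleen's expected payoff from Y: p·4 + (1−p)·(-5) = 9p - 5
  -5p + 2 = 9p - 5  ⇒  -14p = -7  ⇒  p = 1/2.
Colleen's mix must leave Rowan indifferent between Y and X.
  Rowan's payoff from Y: q·(-3) + (1−q)·(-3) = -3
  Rowan's payoff from X: q·(-5) + (1−q)·5 = -10q + 5
  -3 = -10q + 5  ⇒  10q = 8  ⇒  q = 4/5.

p = 1/2, q = 4/5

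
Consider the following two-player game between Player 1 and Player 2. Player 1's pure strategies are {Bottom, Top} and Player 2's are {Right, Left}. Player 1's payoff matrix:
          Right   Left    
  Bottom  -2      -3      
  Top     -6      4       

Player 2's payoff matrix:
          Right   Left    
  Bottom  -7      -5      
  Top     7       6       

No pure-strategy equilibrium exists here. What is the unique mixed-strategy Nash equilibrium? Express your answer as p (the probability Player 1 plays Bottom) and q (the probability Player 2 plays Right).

p = 1/3, q = 7/11

For Player 2 to be willing to mix, Player 2 must be indifferent between Right and Left, which pins down Player 1's mix.
  Player 2's expected payoff from Right: p·(-7) + (1−p)·7 = -14p + 7
  Player 2's expected payoff from Left: p·(-5) + (1−p)·6 = -11p + 6
  -14p + 7 = -11p + 6  ⇒  -3p = -1  ⇒  p = 1/3.
Set Player 1's expected payoff from Bottom equal to that from Top:
  Player 1's payoff to Bottom: q·(-2) + (1−q)·(-3) = q - 3
  Player 1's payoff to Top: q·(-6) + (1−q)·4 = -10q + 4
  q - 3 = -10q + 4  ⇒  11q = 7  ⇒  q = 7/11.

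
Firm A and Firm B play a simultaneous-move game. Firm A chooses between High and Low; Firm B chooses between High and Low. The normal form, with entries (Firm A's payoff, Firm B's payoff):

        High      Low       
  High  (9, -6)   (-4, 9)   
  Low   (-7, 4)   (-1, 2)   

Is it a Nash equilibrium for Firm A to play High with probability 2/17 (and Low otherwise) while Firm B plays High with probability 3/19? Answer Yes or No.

Check Firm B's indifference given Firm A's mix p = 2/17:
  payoff from High = 48/17; payoff from Low = 48/17 — equal.
Check Firm A's indifference given Firm B's mix q = 3/19:
  payoff from High = -37/19; payoff from Low = -37/19 — equal.
Both players are indifferent, so neither can profitably deviate.

Yes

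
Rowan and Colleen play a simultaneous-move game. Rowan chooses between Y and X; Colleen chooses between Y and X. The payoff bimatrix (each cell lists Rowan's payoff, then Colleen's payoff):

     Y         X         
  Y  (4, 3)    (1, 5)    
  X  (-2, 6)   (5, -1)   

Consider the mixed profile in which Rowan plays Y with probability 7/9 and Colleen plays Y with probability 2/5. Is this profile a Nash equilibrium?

Yes

Check Colleen's indifference given Rowan's mix p = 7/9:
  payoff from Y = 11/3; payoff from X = 11/3 — equal.
Check Rowan's indifference given Colleen's mix q = 2/5:
  payoff from Y = 11/5; payoff from X = 11/5 — equal.
Both players are indifferent, so neither can profitably deviate.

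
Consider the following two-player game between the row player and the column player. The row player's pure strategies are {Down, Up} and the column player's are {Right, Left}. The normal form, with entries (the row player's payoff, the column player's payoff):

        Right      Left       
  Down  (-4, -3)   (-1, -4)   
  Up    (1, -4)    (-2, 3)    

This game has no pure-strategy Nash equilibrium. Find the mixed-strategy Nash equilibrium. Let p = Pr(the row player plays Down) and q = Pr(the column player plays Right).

The column player's indifference between Right and Left determines the row player's mixing probability p:
  the column player's payoff to Right: p·(-3) + (1−p)·(-4) = p - 4
  the column player's payoff to Left: p·(-4) + (1−p)·3 = -7p + 3
  p - 4 = -7p + 3  ⇒  8p = 7  ⇒  p = 7/8.
In a mixed equilibrium the row player is indifferent between Down and Up; this condition fixes q.
  the row player's expected payoff from Down: q·(-4) + (1−q)·(-1) = -3q - 1
  the row player's expected payoff from Up: q·1 + (1−q)·(-2) = 3q - 2
  -3q - 1 = 3q - 2  ⇒  -6q = -1  ⇒  q = 1/6.

p = 7/8, q = 1/6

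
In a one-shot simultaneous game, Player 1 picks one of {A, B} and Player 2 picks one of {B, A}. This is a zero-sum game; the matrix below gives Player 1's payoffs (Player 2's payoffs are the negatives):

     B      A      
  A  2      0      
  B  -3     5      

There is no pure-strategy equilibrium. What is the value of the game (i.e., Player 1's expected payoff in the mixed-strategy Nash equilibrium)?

For Player 1 to be willing to mix, Player 1 must be indifferent between A and B, which pins down Player 2's mix.
  Player 1's payoff to A: q·2 + (1−q)·0 = 2q
  Player 1's payoff to B: q·(-3) + (1−q)·5 = -8q + 5
  2q = -8q + 5  ⇒  10q = 5  ⇒  q = 1/2.
The value is Player 1's expected payoff against this mix (using A): (1/2)·2 + (1/2)·0 = 1.

v = 1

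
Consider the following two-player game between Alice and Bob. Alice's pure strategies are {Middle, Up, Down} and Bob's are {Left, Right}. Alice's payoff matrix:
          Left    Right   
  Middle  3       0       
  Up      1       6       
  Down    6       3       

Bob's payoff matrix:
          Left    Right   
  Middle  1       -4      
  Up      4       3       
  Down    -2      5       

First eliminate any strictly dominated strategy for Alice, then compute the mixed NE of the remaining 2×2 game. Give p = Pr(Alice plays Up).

Alice's strategy Middle is strictly dominated by Down: 6 > 3 and 3 > 0. Eliminate Middle.
In a mixed equilibrium Bob is indifferent between Left and Right; this condition fixes p.
  Bob's payoff to Left: p·4 + (1−p)·(-2) = 6p - 2
  Bob's payoff to Right: p·3 + (1−p)·5 = -2p + 5
  6p - 2 = -2p + 5  ⇒  8p = 7  ⇒  p = 7/8.

p = 7/8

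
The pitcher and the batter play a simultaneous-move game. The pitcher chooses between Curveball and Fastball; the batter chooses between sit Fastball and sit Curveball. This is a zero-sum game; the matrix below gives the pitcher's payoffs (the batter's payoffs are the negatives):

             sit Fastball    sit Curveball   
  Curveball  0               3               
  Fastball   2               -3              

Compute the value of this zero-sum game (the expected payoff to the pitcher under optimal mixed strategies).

v = 3/4

For the pitcher to be willing to mix, the pitcher must be indifferent between Curveball and Fastball, which pins down the batter's mix.
  the pitcher's payoff to Curveball: q·0 + (1−q)·3 = -3q + 3
  the pitcher's payoff to Fastball: q·2 + (1−q)·(-3) = 5q - 3
  -3q + 3 = 5q - 3  ⇒  -8q = -6  ⇒  q = 3/4.
The value is the pitcher's expected payoff against this mix (using Curveball): (3/4)·0 + (1/4)·3 = 3/4.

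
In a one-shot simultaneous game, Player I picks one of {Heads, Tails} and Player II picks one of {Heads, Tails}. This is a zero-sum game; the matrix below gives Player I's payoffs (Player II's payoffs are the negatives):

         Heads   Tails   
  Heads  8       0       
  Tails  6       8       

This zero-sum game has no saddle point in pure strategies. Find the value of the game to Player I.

v = 32/5

Set Player I's expected payoff from Heads equal to that from Tails:
  Player I's payoff to Heads: q·8 + (1−q)·0 = 8q
  Player I's payoff to Tails: q·6 + (1−q)·8 = -2q + 8
  8q = -2q + 8  ⇒  10q = 8  ⇒  q = 4/5.
The value is Player I's expected payoff against this mix (using Heads): (4/5)·8 + (1/5)·0 = 32/5.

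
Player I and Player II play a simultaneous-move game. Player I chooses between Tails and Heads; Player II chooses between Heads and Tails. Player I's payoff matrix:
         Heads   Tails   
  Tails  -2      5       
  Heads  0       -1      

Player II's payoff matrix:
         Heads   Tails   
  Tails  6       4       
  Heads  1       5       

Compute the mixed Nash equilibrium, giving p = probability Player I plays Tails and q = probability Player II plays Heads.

p = 2/3, q = 3/4

Player II's indifference between Heads and Tails determines Player I's mixing probability p:
  Player II's expected payoff from Heads: p·6 + (1−p)·1 = 5p + 1
  Player II's expected payoff from Tails: p·4 + (1−p)·5 = -p + 5
  5p + 1 = -p + 5  ⇒  6p = 4  ⇒  p = 2/3.
Player I's indifference between Tails and Heads determines Player II's mixing probability q:
  Player I's payoff to Tails: q·(-2) + (1−q)·5 = -7q + 5
  Player I's payoff to Heads: q·0 + (1−q)·(-1) = q - 1
  -7q + 5 = q - 1  ⇒  -8q = -6  ⇒  q = 3/4.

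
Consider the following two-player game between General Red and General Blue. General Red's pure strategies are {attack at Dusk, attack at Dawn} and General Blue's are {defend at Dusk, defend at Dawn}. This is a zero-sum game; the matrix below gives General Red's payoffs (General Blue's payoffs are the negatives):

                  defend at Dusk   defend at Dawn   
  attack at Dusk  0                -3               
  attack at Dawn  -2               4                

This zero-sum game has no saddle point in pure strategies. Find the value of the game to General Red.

For General Red to be willing to mix, General Red must be indifferent between attack at Dusk and attack at Dawn, which pins down General Blue's mix.
  General Red's expected payoff from attack at Dusk: q·0 + (1−q)·(-3) = 3q - 3
  General Red's expected payoff from attack at Dawn: q·(-2) + (1−q)·4 = -6q + 4
  3q - 3 = -6q + 4  ⇒  9q = 7  ⇒  q = 7/9.
The value is General Red's expected payoff against this mix (using attack at Dusk): (7/9)·0 + (2/9)·(-3) = -2/3.

v = -2/3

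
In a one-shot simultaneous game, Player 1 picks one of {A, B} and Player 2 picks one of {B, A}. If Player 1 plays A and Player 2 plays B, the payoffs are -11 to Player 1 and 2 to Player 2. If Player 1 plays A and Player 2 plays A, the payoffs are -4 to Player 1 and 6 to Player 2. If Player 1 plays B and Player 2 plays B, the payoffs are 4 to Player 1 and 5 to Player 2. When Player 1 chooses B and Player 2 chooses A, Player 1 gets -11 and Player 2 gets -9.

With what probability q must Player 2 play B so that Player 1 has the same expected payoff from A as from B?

q = 7/22

Player 1's indifference between A and B determines Player 2's mixing probability q:
  Player 1's payoff to A: q·(-11) + (1−q)·(-4) = -7q - 4
  Player 1's payoff to B: q·4 + (1−q)·(-11) = 15q - 11
  -7q - 4 = 15q - 11  ⇒  -22q = -7  ⇒  q = 7/22.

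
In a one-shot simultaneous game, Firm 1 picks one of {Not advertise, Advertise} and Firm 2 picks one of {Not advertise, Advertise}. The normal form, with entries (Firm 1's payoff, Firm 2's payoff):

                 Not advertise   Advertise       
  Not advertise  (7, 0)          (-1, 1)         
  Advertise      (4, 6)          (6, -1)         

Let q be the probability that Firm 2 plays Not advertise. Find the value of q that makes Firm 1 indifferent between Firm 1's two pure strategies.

Set Firm 1's expected payoff from Not advertise equal to that from Advertise:
  Firm 1's expected payoff from Not advertise: q·7 + (1−q)·(-1) = 8q - 1
  Firm 1's expected payoff from Advertise: q·4 + (1−q)·6 = -2q + 6
  8q - 1 = -2q + 6  ⇒  10q = 7  ⇒  q = 7/10.

q = 7/10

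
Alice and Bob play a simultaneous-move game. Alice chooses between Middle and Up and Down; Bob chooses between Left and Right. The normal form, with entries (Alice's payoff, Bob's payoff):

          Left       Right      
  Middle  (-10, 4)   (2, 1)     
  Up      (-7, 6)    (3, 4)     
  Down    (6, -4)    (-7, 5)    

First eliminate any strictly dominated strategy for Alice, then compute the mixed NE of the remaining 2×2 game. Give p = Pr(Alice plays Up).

Alice's strategy Middle is strictly dominated by Up: -7 > -10 and 3 > 2. Eliminate Middle.
Set Bob's expected payoff from Left equal to that from Right:
  Bob's expected payoff from Left: p·6 + (1−p)·(-4) = 10p - 4
  Bob's expected payoff from Right: p·4 + (1−p)·5 = -p + 5
  10p - 4 = -p + 5  ⇒  11p = 9  ⇒  p = 9/11.

p = 9/11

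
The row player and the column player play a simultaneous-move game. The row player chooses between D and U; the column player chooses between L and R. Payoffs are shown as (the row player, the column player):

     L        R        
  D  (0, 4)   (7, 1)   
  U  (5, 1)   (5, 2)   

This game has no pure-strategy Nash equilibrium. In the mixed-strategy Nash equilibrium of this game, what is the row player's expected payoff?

5

The column player's mix must leave the row player indifferent between D and U.
  the row player's expected payoff from D: q·0 + (1−q)·7 = -7q + 7
  the row player's expected payoff from U: q·5 + (1−q)·5 = 5
  -7q + 7 = 5  ⇒  -7q = -2  ⇒  q = 2/7.
At equilibrium the row player is indifferent across rows, so the row player's payoff equals the payoff from D: (2/7)·0 + (5/7)·7 = 5.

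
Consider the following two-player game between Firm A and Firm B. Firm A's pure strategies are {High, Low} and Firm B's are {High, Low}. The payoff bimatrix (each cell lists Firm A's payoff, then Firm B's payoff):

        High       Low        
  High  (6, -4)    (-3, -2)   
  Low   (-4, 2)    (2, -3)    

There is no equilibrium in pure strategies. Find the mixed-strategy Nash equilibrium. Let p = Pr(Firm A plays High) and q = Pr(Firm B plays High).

Set Firm B's expected payoff from High equal to that from Low:
  Firm B's payoff to High: p·(-4) + (1−p)·2 = -6p + 2
  Firm B's payoff to Low: p·(-2) + (1−p)·(-3) = p - 3
  -6p + 2 = p - 3  ⇒  -7p = -5  ⇒  p = 5/7.
In a mixed equilibrium Firm A is indifferent between High and Low; this condition fixes q.
  Firm A's expected payoff from High: q·6 + (1−q)·(-3) = 9q - 3
  Firm A's expected payoff from Low: q·(-4) + (1−q)·2 = -6q + 2
  9q - 3 = -6q + 2  ⇒  15q = 5  ⇒  q = 1/3.

p = 5/7, q = 1/3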